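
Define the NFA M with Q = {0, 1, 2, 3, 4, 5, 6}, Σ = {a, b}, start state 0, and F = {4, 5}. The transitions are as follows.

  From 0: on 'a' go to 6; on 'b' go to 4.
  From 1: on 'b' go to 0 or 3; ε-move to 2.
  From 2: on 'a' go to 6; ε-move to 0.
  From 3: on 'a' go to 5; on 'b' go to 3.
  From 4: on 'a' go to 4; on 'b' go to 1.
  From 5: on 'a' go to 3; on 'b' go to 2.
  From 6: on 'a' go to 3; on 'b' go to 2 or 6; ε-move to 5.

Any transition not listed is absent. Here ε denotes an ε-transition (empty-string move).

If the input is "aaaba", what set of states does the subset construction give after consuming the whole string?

{5, 6}

Start in {0}.
Read 'a': {0} → {5, 6}.
Read 'a': {5, 6} → {3}.
Read 'a': {3} → {5}.
Read 'b': {5} → {0, 2}.
Read 'a': {0, 2} → {5, 6}.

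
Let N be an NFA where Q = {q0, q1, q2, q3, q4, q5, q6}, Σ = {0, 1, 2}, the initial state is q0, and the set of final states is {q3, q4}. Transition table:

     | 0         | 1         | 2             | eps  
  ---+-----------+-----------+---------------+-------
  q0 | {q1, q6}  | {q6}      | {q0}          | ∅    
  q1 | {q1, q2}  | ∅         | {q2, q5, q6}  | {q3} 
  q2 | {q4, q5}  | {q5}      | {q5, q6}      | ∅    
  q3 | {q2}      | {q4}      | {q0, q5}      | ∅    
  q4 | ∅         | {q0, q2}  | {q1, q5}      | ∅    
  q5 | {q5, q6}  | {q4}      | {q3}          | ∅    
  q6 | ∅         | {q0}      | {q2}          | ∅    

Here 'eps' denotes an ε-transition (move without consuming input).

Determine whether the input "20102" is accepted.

No

Start in {q0}.
Read '2': {q0} → {q0}.
Read '0': {q0} → {q1, q3, q6}.
Read '1': {q1, q3, q6} → {q0, q4}.
Read '0': {q0, q4} → {q1, q3, q6}.
Read '2': {q1, q3, q6} → {q0, q2, q5, q6}.
The final set {q0, q2, q5, q6} contains no accepting state.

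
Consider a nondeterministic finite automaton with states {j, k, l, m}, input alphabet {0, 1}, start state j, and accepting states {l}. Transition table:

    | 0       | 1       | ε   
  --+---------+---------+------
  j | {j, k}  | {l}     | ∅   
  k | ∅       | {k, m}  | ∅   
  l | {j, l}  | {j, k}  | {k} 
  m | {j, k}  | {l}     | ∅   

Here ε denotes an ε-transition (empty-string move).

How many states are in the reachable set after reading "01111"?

4

Start in {j}.
Read '0': {j} → {j, k}.
Read '1': {j, k} → {k, l, m}.
Read '1': {k, l, m} → {j, k, l, m}.
Read '1': {j, k, l, m} → {j, k, l, m}.
Read '1': {j, k, l, m} → {j, k, l, m}.
That set has 4 states.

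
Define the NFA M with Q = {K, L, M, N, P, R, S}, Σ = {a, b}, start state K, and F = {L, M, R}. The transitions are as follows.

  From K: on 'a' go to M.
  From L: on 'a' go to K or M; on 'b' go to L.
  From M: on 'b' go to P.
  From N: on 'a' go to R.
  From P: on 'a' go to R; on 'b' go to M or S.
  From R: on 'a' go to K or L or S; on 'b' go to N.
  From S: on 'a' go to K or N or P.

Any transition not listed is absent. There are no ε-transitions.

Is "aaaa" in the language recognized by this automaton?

No

Start in {K}.
Read 'a': {K} → {M}.
Read 'a': {M} → ∅.
The set is empty and remains empty for the remaining 2 symbols.
The final set ∅ contains no accepting state.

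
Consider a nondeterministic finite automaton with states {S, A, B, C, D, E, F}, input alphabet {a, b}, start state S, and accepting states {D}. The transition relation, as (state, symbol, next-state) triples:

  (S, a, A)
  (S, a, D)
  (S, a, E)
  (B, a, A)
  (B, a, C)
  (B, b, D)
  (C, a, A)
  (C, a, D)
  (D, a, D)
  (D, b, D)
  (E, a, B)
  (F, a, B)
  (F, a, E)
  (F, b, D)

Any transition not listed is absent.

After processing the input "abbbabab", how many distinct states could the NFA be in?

1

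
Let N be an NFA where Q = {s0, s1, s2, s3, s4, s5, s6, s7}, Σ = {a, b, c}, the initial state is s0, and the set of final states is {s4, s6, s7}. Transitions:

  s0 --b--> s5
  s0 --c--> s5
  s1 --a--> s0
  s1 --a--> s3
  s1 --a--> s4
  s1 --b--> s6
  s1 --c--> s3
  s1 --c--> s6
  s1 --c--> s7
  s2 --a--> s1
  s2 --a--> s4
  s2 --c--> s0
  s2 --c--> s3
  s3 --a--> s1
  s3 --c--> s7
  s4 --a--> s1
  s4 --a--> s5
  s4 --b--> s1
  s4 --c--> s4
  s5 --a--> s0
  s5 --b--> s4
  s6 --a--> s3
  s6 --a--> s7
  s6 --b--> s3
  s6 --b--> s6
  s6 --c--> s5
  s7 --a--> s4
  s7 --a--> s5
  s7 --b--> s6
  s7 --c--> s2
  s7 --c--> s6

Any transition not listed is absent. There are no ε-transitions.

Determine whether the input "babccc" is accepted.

Start in {s0}.
Read 'b': s0→{s5}; now {s5}.
Read 'a': s5→{s0}; now {s0}.
Read 'b': s0→{s5}; now {s5}.
Read 'c': s5→∅; now ∅.
The set is empty and remains empty for the remaining 2 symbols.
The final set ∅ contains no accepting state.

No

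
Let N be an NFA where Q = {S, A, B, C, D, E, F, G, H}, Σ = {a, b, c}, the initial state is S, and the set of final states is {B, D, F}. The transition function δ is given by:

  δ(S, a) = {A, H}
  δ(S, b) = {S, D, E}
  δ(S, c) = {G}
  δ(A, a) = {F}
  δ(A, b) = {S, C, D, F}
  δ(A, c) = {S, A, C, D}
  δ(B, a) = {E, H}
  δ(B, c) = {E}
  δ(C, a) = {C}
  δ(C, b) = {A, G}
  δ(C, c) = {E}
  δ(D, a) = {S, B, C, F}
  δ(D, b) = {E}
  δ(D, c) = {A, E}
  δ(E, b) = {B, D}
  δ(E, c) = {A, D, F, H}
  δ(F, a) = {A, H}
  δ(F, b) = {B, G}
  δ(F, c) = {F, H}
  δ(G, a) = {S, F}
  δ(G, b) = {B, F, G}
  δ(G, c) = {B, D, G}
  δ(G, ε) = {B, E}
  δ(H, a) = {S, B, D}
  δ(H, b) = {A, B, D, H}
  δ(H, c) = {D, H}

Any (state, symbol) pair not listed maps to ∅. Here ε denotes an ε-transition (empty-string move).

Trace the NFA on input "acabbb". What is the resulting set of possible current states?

{S, A, B, C, D, E, F, G, H}

Start in {S}.
Read 'a': {S} → {A, H}.
Read 'c': {A, H} → {S, A, C, D, H}.
Read 'a': {S, A, C, D, H} → {S, A, B, C, D, F, H}.
Read 'b': {S, A, B, C, D, F, H} → {S, A, B, C, D, E, F, G, H}.
Read 'b': {S, A, B, C, D, E, F, G, H} → {S, A, B, C, D, E, F, G, H}.
Read 'b': {S, A, B, C, D, E, F, G, H} → {S, A, B, C, D, E, F, G, H}.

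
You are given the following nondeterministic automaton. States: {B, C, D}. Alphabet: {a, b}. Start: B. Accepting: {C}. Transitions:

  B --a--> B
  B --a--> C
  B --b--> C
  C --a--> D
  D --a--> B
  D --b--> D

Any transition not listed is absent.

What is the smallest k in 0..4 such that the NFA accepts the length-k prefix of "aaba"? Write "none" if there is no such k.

1

Start in {B}.
Read 'a': {B} → {B, C}.
None of the earlier sets intersect F, but {B, C} does.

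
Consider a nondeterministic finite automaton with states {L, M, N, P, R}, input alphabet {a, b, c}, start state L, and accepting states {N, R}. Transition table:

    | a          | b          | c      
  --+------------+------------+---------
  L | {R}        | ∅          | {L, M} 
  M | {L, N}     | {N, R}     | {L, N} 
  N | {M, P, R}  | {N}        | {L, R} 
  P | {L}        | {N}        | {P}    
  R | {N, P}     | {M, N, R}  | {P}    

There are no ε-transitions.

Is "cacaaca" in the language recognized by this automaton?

Yes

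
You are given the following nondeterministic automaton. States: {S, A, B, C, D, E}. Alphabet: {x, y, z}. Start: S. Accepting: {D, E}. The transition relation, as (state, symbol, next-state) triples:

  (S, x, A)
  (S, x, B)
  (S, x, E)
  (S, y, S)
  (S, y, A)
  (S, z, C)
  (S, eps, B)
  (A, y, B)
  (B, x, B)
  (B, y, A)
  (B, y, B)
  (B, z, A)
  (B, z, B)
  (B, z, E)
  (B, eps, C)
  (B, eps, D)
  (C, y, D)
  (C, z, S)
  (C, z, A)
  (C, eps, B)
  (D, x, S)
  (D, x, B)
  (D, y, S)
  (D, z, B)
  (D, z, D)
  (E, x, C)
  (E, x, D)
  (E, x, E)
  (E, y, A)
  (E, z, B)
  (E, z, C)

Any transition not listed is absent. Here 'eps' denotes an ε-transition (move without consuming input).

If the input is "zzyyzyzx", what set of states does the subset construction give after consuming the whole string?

{S, A, B, C, D, E}

Start: ε-closure({S}) = {S, B, C, D}.
Read 'z': S→{C}, B→{A, B, E}, C→{S, A}, D→{B, D}; now {S, A, B, C, D, E}.
Read 'z': S→{C}, A→∅, B→{A, B, E}, C→{S, A}, D→{B, D}, E→{B, C}; now {S, A, B, C, D, E}.
Read 'y': S→{S, A}, A→{B}, B→{A, B}, C→{D}, D→{S}, E→{A}; union {S, A, B, D}; ε-closure = {S, A, B, C, D}.
Read 'y': S→{S, A}, A→{B}, B→{A, B}, C→{D}, D→{S}; union {S, A, B, D}; ε-closure = {S, A, B, C, D}.
Read 'z': S→{C}, A→∅, B→{A, B, E}, C→{S, A}, D→{B, D}; now {S, A, B, C, D, E}.
Read 'y': S→{S, A}, A→{B}, B→{A, B}, C→{D}, D→{S}, E→{A}; union {S, A, B, D}; ε-closure = {S, A, B, C, D}.
Read 'z': S→{C}, A→∅, B→{A, B, E}, C→{S, A}, D→{B, D}; now {S, A, B, C, D, E}.
Read 'x': S→{A, B, E}, A→∅, B→{B}, C→∅, D→{S, B}, E→{C, D, E}; now {S, A, B, C, D, E}.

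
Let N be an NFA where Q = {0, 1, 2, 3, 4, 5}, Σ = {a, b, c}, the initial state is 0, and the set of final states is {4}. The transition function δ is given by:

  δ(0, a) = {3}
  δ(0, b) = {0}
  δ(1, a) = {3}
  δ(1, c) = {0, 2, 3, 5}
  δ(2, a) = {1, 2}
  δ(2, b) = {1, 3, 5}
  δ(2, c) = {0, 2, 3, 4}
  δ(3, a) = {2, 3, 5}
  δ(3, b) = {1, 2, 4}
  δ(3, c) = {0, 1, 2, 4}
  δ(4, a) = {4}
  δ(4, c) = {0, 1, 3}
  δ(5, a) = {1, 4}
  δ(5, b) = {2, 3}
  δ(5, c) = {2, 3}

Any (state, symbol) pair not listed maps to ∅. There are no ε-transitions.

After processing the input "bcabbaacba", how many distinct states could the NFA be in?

Start in {0}.
Read 'b': {0} → {0}.
Read 'c': {0} → ∅.
The set is empty and remains empty for the remaining 8 symbols.
That set has 0 states.

0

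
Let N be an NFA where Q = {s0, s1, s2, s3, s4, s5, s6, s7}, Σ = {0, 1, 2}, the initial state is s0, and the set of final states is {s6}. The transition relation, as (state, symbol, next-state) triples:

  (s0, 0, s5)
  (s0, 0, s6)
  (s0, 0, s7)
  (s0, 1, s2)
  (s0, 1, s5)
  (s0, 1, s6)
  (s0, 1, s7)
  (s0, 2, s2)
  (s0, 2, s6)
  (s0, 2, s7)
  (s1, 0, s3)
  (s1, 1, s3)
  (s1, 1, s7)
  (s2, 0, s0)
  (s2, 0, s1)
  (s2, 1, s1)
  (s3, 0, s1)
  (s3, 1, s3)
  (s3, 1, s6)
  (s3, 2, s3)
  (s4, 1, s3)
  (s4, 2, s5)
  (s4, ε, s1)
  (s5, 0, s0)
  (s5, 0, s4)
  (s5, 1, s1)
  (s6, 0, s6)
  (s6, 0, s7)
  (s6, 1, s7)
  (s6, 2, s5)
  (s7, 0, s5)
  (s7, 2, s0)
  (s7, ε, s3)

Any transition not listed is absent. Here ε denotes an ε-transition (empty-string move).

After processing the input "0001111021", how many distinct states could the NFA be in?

Start in {s0}.
Read '0': {s0} → {s3, s5, s6, s7}.
Read '0': {s3, s5, s6, s7} → {s0, s1, s3, s4, s5, s6, s7}.
Read '0': {s0, s1, s3, s4, s5, s6, s7} → {s0, s1, s3, s4, s5, s6, s7}.
Read '1': {s0, s1, s3, s4, s5, s6, s7} → {s1, s2, s3, s5, s6, s7}.
Read '1': {s1, s2, s3, s5, s6, s7} → {s1, s3, s6, s7}.
Read '1': {s1, s3, s6, s7} → {s3, s6, s7}.
Read '1': {s3, s6, s7} → {s3, s6, s7}.
Read '0': {s3, s6, s7} → {s1, s3, s5, s6, s7}.
Read '2': {s1, s3, s5, s6, s7} → {s0, s3, s5}.
Read '1': {s0, s3, s5} → {s1, s2, s3, s5, s6, s7}.
That set has 6 states.

6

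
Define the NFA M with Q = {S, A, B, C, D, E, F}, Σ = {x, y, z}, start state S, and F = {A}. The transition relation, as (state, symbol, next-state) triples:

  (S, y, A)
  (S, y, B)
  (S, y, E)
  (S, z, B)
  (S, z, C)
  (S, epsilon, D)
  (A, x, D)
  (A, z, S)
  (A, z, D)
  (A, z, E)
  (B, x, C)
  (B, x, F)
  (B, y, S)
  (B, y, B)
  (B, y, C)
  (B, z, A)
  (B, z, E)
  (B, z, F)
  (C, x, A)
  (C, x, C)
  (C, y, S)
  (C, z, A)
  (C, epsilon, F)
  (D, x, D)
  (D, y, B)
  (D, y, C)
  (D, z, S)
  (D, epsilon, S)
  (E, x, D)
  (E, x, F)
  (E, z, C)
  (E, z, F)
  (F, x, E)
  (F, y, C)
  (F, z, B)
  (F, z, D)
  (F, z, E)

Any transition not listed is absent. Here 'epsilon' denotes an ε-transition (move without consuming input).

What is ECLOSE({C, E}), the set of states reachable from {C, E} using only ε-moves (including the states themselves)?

Begin with {C, E}.
ε-move C → F; add F.

{C, E, F}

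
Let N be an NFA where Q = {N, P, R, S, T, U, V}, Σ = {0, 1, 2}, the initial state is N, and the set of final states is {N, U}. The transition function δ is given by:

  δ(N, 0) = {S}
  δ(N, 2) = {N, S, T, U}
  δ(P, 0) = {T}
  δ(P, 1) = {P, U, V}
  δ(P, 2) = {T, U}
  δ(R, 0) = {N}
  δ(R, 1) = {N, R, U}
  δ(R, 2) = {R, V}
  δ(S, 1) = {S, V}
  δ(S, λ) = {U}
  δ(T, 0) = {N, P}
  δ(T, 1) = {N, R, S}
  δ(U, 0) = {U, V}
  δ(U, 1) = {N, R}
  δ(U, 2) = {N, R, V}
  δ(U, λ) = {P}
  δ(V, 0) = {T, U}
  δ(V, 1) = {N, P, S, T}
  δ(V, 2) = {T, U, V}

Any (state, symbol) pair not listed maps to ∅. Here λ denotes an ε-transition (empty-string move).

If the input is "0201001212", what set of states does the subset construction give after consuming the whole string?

{N, P, R, S, T, U, V}

Start in {N}.
Read '0': {N} → {P, S, U}.
Read '2': {P, S, U} → {N, P, R, T, U, V}.
Read '0': {N, P, R, T, U, V} → {N, P, S, T, U, V}.
Read '1': {N, P, S, T, U, V} → {N, P, R, S, T, U, V}.
Read '0': {N, P, R, S, T, U, V} → {N, P, S, T, U, V}.
Read '0': {N, P, S, T, U, V} → {N, P, S, T, U, V}.
Read '1': {N, P, S, T, U, V} → {N, P, R, S, T, U, V}.
Read '2': {N, P, R, S, T, U, V} → {N, P, R, S, T, U, V}.
Read '1': {N, P, R, S, T, U, V} → {N, P, R, S, T, U, V}.
Read '2': {N, P, R, S, T, U, V} → {N, P, R, S, T, U, V}.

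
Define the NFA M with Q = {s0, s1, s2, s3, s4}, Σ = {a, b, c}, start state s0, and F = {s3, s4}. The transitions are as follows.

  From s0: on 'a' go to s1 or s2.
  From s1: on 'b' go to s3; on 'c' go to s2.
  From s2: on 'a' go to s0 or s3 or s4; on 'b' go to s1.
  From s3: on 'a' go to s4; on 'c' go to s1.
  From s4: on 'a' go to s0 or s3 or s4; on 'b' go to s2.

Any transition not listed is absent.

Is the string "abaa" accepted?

Yes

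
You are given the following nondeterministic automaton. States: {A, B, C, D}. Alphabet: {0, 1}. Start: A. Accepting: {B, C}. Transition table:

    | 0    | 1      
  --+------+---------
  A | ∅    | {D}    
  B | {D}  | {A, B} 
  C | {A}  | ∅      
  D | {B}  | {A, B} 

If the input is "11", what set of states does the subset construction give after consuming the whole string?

{A, B}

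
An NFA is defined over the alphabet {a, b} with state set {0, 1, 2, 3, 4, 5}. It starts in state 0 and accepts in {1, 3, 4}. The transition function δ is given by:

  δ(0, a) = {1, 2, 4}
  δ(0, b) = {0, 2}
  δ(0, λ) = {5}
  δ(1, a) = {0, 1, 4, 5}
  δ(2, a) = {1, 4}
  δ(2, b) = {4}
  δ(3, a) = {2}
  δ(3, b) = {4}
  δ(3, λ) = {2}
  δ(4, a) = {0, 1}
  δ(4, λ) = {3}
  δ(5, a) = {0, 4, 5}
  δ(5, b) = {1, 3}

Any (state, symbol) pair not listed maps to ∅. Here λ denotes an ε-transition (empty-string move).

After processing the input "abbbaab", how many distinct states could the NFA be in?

6

Start: ε-closure({0}) = {0, 5}.
Read 'a': {0, 5} → {0, 1, 2, 3, 4, 5}.
Read 'b': {0, 1, 2, 3, 4, 5} → {0, 1, 2, 3, 4, 5}.
Read 'b': {0, 1, 2, 3, 4, 5} → {0, 1, 2, 3, 4, 5}.
Read 'b': {0, 1, 2, 3, 4, 5} → {0, 1, 2, 3, 4, 5}.
Read 'a': {0, 1, 2, 3, 4, 5} → {0, 1, 2, 3, 4, 5}.
Read 'a': {0, 1, 2, 3, 4, 5} → {0, 1, 2, 3, 4, 5}.
Read 'b': {0, 1, 2, 3, 4, 5} → {0, 1, 2, 3, 4, 5}.
That set has 6 states.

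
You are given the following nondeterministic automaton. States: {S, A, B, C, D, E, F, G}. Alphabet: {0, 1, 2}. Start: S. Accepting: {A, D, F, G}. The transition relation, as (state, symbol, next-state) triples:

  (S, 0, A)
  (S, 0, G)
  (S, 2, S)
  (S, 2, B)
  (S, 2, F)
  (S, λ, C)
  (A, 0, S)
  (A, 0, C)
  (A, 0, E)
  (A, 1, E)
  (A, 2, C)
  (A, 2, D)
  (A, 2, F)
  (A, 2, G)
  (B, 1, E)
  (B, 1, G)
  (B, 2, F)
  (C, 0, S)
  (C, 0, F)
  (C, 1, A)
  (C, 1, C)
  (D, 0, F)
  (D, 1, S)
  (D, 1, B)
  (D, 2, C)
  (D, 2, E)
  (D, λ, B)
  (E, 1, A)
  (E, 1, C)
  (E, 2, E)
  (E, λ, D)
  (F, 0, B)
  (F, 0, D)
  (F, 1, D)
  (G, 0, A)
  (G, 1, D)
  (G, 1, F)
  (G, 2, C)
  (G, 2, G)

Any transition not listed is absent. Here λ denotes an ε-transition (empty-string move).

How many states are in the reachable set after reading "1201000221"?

8

Start: ε-closure({S}) = {S, C}.
Read '1': S→∅, C→{A, C}; now {A, C}.
Read '2': A→{C, D, F, G}, C→∅; union {C, D, F, G}; ε-closure = {B, C, D, F, G}.
Read '0': B→∅, C→{S, F}, D→{F}, F→{B, D}, G→{A}; union {S, A, B, D, F}; ε-closure = {S, A, B, C, D, F}.
Read '1': S→∅, A→{E}, B→{E, G}, C→{A, C}, D→{S, B}, F→{D}; now {S, A, B, C, D, E, G}.
Read '0': S→{A, G}, A→{S, C, E}, B→∅, C→{S, F}, D→{F}, E→∅, G→{A}; union {S, A, C, E, F, G}; ε-closure = {S, A, B, C, D, E, F, G}.
Read '0': S→{A, G}, A→{S, C, E}, B→∅, C→{S, F}, D→{F}, E→∅, F→{B, D}, G→{A}; now {S, A, B, C, D, E, F, G}.
Read '0': S→{A, G}, A→{S, C, E}, B→∅, C→{S, F}, D→{F}, E→∅, F→{B, D}, G→{A}; now {S, A, B, C, D, E, F, G}.
Read '2': S→{S, B, F}, A→{C, D, F, G}, B→{F}, C→∅, D→{C, E}, E→{E}, F→∅, G→{C, G}; now {S, B, C, D, E, F, G}.
Read '2': S→{S, B, F}, B→{F}, C→∅, D→{C, E}, E→{E}, F→∅, G→{C, G}; union {S, B, C, E, F, G}; ε-closure = {S, B, C, D, E, F, G}.
Read '1': S→∅, B→{E, G}, C→{A, C}, D→{S, B}, E→{A, C}, F→{D}, G→{D, F}; now {S, A, B, C, D, E, F, G}.
That set has 8 states.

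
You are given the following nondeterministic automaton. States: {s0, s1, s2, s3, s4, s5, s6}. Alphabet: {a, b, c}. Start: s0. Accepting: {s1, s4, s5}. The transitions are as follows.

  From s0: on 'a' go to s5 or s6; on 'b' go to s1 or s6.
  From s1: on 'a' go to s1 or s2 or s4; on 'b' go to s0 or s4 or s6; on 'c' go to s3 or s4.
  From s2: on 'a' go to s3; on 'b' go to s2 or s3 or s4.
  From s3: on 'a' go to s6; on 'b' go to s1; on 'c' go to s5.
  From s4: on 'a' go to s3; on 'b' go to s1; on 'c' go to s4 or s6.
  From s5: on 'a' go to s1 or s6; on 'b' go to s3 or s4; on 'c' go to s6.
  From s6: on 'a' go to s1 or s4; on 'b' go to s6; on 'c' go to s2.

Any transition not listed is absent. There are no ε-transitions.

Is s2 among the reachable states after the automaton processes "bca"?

No

Start in {s0}.
Read 'b': s0→{s1, s6}; now {s1, s6}.
Read 'c': s1→{s3, s4}, s6→{s2}; now {s2, s3, s4}.
Read 'a': s2→{s3}, s3→{s6}, s4→{s3}; now {s3, s6}.
State s2 is not in {s3, s6}.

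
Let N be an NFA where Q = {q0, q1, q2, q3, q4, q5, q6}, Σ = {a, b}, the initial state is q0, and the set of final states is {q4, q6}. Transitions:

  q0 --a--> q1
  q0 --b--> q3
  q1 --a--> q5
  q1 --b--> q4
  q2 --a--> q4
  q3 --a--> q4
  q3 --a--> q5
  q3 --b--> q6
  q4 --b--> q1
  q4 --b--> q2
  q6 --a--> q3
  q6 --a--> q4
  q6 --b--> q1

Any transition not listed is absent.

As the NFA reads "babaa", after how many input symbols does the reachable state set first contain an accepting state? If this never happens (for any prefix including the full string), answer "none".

Start in {q0}.
Read 'b': {q0} → {q3}.
Read 'a': {q3} → {q4, q5}.
None of the earlier sets intersect F, but {q4, q5} does.

2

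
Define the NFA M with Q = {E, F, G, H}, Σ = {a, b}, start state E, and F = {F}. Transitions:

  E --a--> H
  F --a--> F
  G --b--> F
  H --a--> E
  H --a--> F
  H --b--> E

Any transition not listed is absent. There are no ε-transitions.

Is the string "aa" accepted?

Yes

Start in {E}.
Read 'a': {E} → {H}.
Read 'a': {H} → {E, F}.
The final set {E, F} contains the accepting state F.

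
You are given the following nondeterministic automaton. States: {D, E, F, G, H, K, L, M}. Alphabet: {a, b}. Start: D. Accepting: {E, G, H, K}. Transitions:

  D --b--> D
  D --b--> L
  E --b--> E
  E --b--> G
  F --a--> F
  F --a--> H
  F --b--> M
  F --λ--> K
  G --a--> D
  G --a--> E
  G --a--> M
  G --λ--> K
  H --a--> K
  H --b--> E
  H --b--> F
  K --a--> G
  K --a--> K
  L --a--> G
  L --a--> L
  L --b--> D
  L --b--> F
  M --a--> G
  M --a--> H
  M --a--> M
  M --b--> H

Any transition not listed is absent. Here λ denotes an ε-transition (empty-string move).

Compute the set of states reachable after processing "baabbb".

{D, E, F, G, H, K, L, M}

Start in {D}.
Read 'b': {D} → {D, L}.
Read 'a': {D, L} → {G, K, L}.
Read 'a': {G, K, L} → {D, E, G, K, L, M}.
Read 'b': {D, E, G, K, L, M} → {D, E, F, G, H, K, L}.
Read 'b': {D, E, F, G, H, K, L} → {D, E, F, G, K, L, M}.
Read 'b': {D, E, F, G, K, L, M} → {D, E, F, G, H, K, L, M}.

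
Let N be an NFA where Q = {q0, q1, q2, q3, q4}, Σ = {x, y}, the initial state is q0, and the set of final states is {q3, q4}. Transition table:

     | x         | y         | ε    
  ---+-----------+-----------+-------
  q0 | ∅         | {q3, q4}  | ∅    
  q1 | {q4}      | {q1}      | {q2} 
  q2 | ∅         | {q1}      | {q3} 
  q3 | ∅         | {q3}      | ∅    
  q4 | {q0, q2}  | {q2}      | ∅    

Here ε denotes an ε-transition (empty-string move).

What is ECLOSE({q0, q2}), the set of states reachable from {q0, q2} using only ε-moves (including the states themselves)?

Begin with {q0, q2}.
ε-move q2 → q3; add q3.

{q0, q2, q3}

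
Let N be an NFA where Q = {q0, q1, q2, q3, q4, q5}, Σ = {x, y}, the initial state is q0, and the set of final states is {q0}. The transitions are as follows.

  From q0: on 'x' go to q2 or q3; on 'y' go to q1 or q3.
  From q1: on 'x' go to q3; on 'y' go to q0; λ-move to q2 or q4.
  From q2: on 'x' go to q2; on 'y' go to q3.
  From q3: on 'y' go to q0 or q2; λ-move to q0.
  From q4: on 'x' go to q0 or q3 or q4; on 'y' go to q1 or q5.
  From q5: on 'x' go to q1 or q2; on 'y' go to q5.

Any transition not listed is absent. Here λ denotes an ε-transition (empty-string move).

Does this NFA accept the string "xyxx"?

Start in {q0}.
Read 'x': {q0} → {q0, q2, q3}.
Read 'y': {q0, q2, q3} → {q0, q1, q2, q3, q4}.
Read 'x': {q0, q1, q2, q3, q4} → {q0, q2, q3, q4}.
Read 'x': {q0, q2, q3, q4} → {q0, q2, q3, q4}.
The final set {q0, q2, q3, q4} contains the accepting state q0.

Yes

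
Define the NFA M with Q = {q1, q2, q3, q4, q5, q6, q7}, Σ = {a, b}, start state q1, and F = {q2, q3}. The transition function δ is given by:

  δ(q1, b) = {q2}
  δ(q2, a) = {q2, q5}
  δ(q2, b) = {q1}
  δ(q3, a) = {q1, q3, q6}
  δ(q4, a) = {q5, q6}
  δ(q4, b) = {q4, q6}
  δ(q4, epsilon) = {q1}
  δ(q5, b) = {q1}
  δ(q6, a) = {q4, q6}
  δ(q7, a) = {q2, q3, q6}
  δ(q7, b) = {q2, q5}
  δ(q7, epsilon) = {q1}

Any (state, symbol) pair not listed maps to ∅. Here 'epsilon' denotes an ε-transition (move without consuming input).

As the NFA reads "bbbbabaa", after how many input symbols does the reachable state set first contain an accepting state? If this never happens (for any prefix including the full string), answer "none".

Start in {q1}.
Read 'b': {q1} → {q2}.
None of the earlier sets intersect F, but {q2} does.

1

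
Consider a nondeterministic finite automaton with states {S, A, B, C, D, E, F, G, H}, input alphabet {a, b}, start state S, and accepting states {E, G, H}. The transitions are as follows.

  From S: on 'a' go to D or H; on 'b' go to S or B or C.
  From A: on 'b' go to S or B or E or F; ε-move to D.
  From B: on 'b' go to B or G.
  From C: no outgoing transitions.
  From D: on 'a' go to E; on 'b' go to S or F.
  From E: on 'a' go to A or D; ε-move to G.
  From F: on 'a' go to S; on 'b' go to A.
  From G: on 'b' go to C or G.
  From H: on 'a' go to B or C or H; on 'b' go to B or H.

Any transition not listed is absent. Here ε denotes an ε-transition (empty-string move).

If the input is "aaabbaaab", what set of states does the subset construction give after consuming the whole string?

{S, B, C, E, F, G, H}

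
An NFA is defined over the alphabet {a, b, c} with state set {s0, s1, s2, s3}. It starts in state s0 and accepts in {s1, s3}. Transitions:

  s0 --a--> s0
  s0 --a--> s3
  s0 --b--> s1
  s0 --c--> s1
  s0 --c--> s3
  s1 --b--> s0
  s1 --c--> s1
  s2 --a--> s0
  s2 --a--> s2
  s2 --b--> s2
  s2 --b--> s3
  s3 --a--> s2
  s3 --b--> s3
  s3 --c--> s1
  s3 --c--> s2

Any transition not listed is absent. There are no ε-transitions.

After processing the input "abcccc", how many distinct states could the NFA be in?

Start in {s0}.
Read 'a': {s0} → {s0, s3}.
Read 'b': {s0, s3} → {s1, s3}.
Read 'c': {s1, s3} → {s1, s2}.
Read 'c': {s1, s2} → {s1}.
Read 'c': {s1} → {s1}.
Read 'c': {s1} → {s1}.
That set has 1 state.

1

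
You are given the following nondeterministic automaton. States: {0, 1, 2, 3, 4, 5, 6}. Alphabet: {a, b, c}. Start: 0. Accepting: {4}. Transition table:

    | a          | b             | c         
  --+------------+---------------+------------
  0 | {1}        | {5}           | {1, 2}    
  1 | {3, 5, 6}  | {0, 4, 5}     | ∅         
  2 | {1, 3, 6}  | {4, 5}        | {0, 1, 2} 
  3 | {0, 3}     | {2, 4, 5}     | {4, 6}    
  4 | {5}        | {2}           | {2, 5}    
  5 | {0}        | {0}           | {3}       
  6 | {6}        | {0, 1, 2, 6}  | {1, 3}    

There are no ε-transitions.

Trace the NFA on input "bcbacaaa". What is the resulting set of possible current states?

{0, 1, 3, 5, 6}

Start in {0}.
Read 'b': 0→{5}; now {5}.
Read 'c': 5→{3}; now {3}.
Read 'b': 3→{2, 4, 5}; now {2, 4, 5}.
Read 'a': 2→{1, 3, 6}, 4→{5}, 5→{0}; now {0, 1, 3, 5, 6}.
Read 'c': 0→{1, 2}, 1→∅, 3→{4, 6}, 5→{3}, 6→{1, 3}; now {1, 2, 3, 4, 6}.
Read 'a': 1→{3, 5, 6}, 2→{1, 3, 6}, 3→{0, 3}, 4→{5}, 6→{6}; now {0, 1, 3, 5, 6}.
Read 'a': 0→{1}, 1→{3, 5, 6}, 3→{0, 3}, 5→{0}, 6→{6}; now {0, 1, 3, 5, 6}.
Read 'a': 0→{1}, 1→{3, 5, 6}, 3→{0, 3}, 5→{0}, 6→{6}; now {0, 1, 3, 5, 6}.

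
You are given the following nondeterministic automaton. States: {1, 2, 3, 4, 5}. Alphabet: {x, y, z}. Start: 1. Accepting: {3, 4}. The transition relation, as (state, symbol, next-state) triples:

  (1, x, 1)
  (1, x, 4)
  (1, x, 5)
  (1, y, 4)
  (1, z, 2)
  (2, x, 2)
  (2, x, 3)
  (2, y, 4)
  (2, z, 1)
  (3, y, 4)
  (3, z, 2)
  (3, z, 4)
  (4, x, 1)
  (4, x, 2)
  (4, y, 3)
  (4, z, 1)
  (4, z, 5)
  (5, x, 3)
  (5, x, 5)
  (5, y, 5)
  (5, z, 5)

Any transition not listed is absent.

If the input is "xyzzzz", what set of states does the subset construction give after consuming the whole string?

{1, 2, 5}

Start in {1}.
Read 'x': 1→{1, 4, 5}; now {1, 4, 5}.
Read 'y': 1→{4}, 4→{3}, 5→{5}; now {3, 4, 5}.
Read 'z': 3→{2, 4}, 4→{1, 5}, 5→{5}; now {1, 2, 4, 5}.
Read 'z': 1→{2}, 2→{1}, 4→{1, 5}, 5→{5}; now {1, 2, 5}.
Read 'z': 1→{2}, 2→{1}, 5→{5}; now {1, 2, 5}.
Read 'z': 1→{2}, 2→{1}, 5→{5}; now {1, 2, 5}.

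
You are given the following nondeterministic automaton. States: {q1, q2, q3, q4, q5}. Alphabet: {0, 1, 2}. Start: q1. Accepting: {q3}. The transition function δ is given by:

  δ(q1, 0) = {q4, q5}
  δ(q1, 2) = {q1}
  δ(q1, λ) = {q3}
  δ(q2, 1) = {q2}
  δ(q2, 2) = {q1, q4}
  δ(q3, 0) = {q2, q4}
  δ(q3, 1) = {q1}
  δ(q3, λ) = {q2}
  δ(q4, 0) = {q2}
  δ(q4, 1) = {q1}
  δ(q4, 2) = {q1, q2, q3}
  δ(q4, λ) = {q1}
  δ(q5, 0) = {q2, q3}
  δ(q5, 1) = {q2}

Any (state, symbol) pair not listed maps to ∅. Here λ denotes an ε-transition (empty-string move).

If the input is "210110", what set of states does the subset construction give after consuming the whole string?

Start: ε-closure({q1}) = {q1, q2, q3}.
Read '2': q1→{q1}, q2→{q1, q4}, q3→∅; union {q1, q4}; ε-closure = {q1, q2, q3, q4}.
Read '1': q1→∅, q2→{q2}, q3→{q1}, q4→{q1}; union {q1, q2}; ε-closure = {q1, q2, q3}.
Read '0': q1→{q4, q5}, q2→∅, q3→{q2, q4}; union {q2, q4, q5}; ε-closure = {q1, q2, q3, q4, q5}.
Read '1': q1→∅, q2→{q2}, q3→{q1}, q4→{q1}, q5→{q2}; union {q1, q2}; ε-closure = {q1, q2, q3}.
Read '1': q1→∅, q2→{q2}, q3→{q1}; union {q1, q2}; ε-closure = {q1, q2, q3}.
Read '0': q1→{q4, q5}, q2→∅, q3→{q2, q4}; union {q2, q4, q5}; ε-closure = {q1, q2, q3, q4, q5}.

{q1, q2, q3, q4, q5}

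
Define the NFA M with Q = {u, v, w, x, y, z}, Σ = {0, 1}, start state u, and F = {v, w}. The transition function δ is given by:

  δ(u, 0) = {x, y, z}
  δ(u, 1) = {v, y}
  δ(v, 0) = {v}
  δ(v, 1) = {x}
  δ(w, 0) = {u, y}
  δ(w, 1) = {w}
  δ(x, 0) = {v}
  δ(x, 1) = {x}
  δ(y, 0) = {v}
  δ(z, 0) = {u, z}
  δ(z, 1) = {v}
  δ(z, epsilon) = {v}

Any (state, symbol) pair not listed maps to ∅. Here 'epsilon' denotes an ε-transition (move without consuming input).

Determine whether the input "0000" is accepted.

Start in {u}.
Read '0': {u} → {v, x, y, z}.
Read '0': {v, x, y, z} → {u, v, z}.
Read '0': {u, v, z} → {u, v, x, y, z}.
Read '0': {u, v, x, y, z} → {u, v, x, y, z}.
The final set {u, v, x, y, z} contains the accepting state v.

Yes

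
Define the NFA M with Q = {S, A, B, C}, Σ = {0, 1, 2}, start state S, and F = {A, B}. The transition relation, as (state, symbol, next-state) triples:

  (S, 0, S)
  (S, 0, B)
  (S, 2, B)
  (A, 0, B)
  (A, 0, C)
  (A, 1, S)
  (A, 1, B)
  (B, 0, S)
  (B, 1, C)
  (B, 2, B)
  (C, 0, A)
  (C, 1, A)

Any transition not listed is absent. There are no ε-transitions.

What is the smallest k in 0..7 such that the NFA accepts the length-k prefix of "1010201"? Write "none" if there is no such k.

Start in {S}.
Read '1': S→∅; now ∅.
The set is empty and remains empty for the remaining 6 symbols.
No reachable set along the way intersects F.

none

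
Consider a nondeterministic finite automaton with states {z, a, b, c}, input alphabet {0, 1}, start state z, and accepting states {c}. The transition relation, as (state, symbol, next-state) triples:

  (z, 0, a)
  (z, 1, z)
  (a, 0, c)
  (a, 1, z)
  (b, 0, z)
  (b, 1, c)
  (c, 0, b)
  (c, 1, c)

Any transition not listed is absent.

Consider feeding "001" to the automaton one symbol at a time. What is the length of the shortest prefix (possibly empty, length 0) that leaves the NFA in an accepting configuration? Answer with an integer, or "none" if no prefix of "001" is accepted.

2

Start in {z}.
Read '0': z→{a}; now {a}.
Read '0': a→{c}; now {c}.
None of the earlier sets intersect F, but {c} does.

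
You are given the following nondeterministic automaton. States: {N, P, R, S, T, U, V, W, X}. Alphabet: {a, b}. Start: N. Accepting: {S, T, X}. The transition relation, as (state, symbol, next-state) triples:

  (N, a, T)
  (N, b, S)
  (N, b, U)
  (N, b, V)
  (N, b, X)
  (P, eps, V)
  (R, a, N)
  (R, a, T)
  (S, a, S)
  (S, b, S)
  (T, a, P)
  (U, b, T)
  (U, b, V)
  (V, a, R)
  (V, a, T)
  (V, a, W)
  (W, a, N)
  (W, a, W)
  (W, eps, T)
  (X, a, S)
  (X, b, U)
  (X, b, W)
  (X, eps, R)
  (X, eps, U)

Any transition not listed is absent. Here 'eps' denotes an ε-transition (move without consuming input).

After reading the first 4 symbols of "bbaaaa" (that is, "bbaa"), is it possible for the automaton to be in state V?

Yes

Start in {N}.
Read 'b': N→{S, U, V, X}; union {S, U, V, X}; ε-closure = {R, S, U, V, X}.
Read 'b': R→∅, S→{S}, U→{T, V}, V→∅, X→{U, W}; now {S, T, U, V, W}.
Read 'a': S→{S}, T→{P}, U→∅, V→{R, T, W}, W→{N, W}; union {N, P, R, S, T, W}; ε-closure = {N, P, R, S, T, V, W}.
Read 'a': N→{T}, P→∅, R→{N, T}, S→{S}, T→{P}, V→{R, T, W}, W→{N, W}; union {N, P, R, S, T, W}; ε-closure = {N, P, R, S, T, V, W}.
State V is in {N, P, R, S, T, V, W}.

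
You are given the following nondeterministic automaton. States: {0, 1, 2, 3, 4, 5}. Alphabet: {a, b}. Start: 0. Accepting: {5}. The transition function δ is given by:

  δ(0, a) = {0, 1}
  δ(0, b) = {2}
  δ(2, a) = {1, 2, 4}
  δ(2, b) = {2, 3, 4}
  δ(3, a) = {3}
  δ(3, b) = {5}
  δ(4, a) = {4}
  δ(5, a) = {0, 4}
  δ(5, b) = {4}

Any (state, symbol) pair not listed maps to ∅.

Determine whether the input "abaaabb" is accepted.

Yes

Start in {0}.
Read 'a': {0} → {0, 1}.
Read 'b': {0, 1} → {2}.
Read 'a': {2} → {1, 2, 4}.
Read 'a': {1, 2, 4} → {1, 2, 4}.
Read 'a': {1, 2, 4} → {1, 2, 4}.
Read 'b': {1, 2, 4} → {2, 3, 4}.
Read 'b': {2, 3, 4} → {2, 3, 4, 5}.
The final set {2, 3, 4, 5} contains the accepting state 5.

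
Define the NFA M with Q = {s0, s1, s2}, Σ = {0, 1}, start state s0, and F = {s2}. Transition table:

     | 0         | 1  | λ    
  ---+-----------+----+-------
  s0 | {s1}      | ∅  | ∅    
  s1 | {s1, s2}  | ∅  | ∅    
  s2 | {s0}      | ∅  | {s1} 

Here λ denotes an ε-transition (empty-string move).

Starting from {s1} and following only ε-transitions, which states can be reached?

{s1}

Begin with {s1}.
No ε-moves leave this set, so the closure equals the set itself.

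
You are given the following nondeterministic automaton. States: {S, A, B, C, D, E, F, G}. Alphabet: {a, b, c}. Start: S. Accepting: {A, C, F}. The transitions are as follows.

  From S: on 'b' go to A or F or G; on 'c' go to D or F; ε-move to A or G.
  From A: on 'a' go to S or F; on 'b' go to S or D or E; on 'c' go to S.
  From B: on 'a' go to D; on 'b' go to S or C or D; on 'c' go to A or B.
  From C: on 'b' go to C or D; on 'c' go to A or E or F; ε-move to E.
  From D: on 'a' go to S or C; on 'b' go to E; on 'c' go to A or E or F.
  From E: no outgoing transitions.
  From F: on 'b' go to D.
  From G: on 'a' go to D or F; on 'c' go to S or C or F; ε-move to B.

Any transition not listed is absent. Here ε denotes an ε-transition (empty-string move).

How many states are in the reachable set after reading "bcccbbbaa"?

Start: ε-closure({S}) = {S, A, B, G}.
Read 'b': S→{A, F, G}, A→{S, D, E}, B→{S, C, D}, G→∅; union {S, A, C, D, E, F, G}; ε-closure = {S, A, B, C, D, E, F, G}.
Read 'c': S→{D, F}, A→{S}, B→{A, B}, C→{A, E, F}, D→{A, E, F}, E→∅, F→∅, G→{S, C, F}; union {S, A, B, C, D, E, F}; ε-closure = {S, A, B, C, D, E, F, G}.
Read 'c': S→{D, F}, A→{S}, B→{A, B}, C→{A, E, F}, D→{A, E, F}, E→∅, F→∅, G→{S, C, F}; union {S, A, B, C, D, E, F}; ε-closure = {S, A, B, C, D, E, F, G}.
Read 'c': S→{D, F}, A→{S}, B→{A, B}, C→{A, E, F}, D→{A, E, F}, E→∅, F→∅, G→{S, C, F}; union {S, A, B, C, D, E, F}; ε-closure = {S, A, B, C, D, E, F, G}.
Read 'b': S→{A, F, G}, A→{S, D, E}, B→{S, C, D}, C→{C, D}, D→{E}, E→∅, F→{D}, G→∅; union {S, A, C, D, E, F, G}; ε-closure = {S, A, B, C, D, E, F, G}.
Read 'b': S→{A, F, G}, A→{S, D, E}, B→{S, C, D}, C→{C, D}, D→{E}, E→∅, F→{D}, G→∅; union {S, A, C, D, E, F, G}; ε-closure = {S, A, B, C, D, E, F, G}.
Read 'b': S→{A, F, G}, A→{S, D, E}, B→{S, C, D}, C→{C, D}, D→{E}, E→∅, F→{D}, G→∅; union {S, A, C, D, E, F, G}; ε-closure = {S, A, B, C, D, E, F, G}.
Read 'a': S→∅, A→{S, F}, B→{D}, C→∅, D→{S, C}, E→∅, F→∅, G→{D, F}; union {S, C, D, F}; ε-closure = {S, A, B, C, D, E, F, G}.
Read 'a': S→∅, A→{S, F}, B→{D}, C→∅, D→{S, C}, E→∅, F→∅, G→{D, F}; union {S, C, D, F}; ε-closure = {S, A, B, C, D, E, F, G}.
That set has 8 states.

8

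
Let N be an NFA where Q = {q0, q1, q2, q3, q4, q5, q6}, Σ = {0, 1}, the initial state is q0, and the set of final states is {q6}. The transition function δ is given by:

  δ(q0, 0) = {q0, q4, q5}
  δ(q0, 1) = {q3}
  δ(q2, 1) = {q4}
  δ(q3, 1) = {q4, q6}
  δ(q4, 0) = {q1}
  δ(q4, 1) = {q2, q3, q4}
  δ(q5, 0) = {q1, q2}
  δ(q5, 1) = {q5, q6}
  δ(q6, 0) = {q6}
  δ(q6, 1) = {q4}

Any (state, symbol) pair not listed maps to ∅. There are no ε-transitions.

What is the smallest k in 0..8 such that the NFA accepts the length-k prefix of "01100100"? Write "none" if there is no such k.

2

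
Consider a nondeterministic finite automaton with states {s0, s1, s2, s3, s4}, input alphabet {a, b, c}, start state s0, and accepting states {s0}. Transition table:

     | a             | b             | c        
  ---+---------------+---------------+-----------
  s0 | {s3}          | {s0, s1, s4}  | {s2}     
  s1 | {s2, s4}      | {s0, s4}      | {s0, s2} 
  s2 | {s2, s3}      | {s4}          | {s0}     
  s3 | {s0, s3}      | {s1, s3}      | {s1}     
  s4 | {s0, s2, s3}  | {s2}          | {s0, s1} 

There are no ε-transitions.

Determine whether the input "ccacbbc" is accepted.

Start in {s0}.
Read 'c': s0→{s2}; now {s2}.
Read 'c': s2→{s0}; now {s0}.
Read 'a': s0→{s3}; now {s3}.
Read 'c': s3→{s1}; now {s1}.
Read 'b': s1→{s0, s4}; now {s0, s4}.
Read 'b': s0→{s0, s1, s4}, s4→{s2}; now {s0, s1, s2, s4}.
Read 'c': s0→{s2}, s1→{s0, s2}, s2→{s0}, s4→{s0, s1}; now {s0, s1, s2}.
The final set {s0, s1, s2} contains the accepting state s0.

Yes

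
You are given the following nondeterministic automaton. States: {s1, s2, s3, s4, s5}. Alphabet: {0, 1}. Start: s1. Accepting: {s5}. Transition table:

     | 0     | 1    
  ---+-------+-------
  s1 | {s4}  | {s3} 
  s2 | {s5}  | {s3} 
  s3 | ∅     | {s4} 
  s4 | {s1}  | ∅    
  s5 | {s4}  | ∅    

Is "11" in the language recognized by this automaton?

Start in {s1}.
Read '1': s1→{s3}; now {s3}.
Read '1': s3→{s4}; now {s4}.
The final set {s4} contains no accepting state.

No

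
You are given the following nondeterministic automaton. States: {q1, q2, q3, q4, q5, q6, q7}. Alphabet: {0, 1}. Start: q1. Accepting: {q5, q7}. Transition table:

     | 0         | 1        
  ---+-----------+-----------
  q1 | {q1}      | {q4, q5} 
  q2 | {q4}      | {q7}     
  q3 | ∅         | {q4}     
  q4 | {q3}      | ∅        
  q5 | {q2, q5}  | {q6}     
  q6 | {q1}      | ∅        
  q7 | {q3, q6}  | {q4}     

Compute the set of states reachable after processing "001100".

{q1}

Start in {q1}.
Read '0': q1→{q1}; now {q1}.
Read '0': q1→{q1}; now {q1}.
Read '1': q1→{q4, q5}; now {q4, q5}.
Read '1': q4→∅, q5→{q6}; now {q6}.
Read '0': q6→{q1}; now {q1}.
Read '0': q1→{q1}; now {q1}.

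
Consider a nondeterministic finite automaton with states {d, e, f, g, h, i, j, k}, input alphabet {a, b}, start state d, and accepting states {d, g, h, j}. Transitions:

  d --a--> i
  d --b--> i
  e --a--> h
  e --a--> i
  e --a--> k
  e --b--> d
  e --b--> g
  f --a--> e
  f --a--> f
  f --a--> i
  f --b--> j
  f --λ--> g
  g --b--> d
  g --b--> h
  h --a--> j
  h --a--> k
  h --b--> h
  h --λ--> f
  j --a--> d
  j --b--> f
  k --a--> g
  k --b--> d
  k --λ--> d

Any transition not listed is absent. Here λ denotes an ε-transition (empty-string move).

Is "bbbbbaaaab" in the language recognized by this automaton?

No

Start in {d}.
Read 'b': d→{i}; now {i}.
Read 'b': i→∅; now ∅.
The set is empty and remains empty for the remaining 8 symbols.
The final set ∅ contains no accepting state.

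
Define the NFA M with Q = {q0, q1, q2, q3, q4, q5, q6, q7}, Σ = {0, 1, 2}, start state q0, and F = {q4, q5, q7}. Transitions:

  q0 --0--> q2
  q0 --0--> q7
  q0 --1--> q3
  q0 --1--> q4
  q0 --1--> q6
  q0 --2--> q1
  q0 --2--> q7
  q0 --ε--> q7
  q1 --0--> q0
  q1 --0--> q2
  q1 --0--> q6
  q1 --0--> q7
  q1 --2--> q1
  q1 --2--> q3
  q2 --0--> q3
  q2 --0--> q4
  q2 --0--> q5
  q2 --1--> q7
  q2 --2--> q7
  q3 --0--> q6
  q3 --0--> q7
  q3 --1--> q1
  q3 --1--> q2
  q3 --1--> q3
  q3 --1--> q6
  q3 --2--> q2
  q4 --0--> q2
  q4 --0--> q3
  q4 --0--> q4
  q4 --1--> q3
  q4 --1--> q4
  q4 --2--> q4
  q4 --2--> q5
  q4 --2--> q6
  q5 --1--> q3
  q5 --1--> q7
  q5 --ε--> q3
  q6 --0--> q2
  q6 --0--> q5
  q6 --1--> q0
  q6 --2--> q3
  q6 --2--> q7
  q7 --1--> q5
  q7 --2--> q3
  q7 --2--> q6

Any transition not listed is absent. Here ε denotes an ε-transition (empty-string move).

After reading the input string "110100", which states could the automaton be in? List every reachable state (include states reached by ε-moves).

{q2, q3, q4, q5, q6, q7}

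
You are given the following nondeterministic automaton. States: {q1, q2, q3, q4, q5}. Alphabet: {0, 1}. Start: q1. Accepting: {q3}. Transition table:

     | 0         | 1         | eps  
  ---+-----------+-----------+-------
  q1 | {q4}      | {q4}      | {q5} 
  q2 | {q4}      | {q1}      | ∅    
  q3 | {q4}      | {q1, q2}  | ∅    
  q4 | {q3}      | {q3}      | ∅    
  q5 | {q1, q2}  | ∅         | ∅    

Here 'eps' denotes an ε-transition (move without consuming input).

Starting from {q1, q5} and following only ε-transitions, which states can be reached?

{q1, q5}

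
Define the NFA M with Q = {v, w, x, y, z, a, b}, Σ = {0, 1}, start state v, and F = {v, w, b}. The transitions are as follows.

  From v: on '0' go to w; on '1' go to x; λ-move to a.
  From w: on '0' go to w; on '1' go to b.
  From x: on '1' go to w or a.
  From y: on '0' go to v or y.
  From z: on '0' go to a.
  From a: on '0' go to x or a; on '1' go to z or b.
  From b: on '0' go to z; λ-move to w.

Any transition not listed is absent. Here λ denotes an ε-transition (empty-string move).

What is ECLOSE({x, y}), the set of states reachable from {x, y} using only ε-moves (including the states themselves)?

Begin with {x, y}.
No ε-moves leave this set, so the closure equals the set itself.

{x, y}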